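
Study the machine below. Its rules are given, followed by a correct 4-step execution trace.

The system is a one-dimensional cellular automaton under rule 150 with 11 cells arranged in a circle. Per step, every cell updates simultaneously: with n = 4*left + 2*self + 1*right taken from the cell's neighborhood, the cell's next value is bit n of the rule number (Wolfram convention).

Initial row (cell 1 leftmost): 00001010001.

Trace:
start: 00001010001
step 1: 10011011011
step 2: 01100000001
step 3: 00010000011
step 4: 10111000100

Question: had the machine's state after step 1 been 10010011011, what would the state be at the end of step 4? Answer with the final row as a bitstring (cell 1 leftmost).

state after step 1 := 10010011011
step 2: 01111100001
step 3: 00111010011
step 4: 11010011100

11010011100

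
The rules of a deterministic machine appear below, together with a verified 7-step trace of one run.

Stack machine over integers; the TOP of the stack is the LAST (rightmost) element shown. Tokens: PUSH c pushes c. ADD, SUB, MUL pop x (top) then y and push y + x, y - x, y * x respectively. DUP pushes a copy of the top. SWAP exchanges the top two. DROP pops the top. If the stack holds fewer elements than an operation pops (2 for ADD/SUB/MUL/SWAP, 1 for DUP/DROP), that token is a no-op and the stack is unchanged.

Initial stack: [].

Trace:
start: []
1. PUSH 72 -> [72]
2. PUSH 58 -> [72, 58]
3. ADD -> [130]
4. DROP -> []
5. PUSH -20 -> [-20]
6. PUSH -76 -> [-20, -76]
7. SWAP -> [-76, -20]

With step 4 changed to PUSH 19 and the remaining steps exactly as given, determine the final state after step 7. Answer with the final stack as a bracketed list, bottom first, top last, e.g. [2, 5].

(re-executing from step 4 with the substitution; state before step 4: [130])
4. PUSH 19 -> [130, 19]
5. PUSH -20 -> [130, 19, -20]
6. PUSH -76 -> [130, 19, -20, -76]
7. SWAP -> [130, 19, -76, -20]

[130, 19, -76, -20]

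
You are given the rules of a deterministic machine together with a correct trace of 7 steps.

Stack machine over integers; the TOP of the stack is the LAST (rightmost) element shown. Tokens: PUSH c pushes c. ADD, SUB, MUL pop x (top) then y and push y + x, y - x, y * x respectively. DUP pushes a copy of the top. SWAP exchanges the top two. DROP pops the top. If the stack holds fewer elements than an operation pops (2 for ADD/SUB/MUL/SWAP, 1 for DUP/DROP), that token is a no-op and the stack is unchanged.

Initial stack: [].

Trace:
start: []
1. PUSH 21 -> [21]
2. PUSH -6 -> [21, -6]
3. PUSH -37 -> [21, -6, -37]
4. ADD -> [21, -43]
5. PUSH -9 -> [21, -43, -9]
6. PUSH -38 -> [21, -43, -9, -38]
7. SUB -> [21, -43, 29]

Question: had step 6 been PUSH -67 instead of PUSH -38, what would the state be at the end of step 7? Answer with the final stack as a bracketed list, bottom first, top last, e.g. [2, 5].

(re-executing from step 6 with the substitution; state before step 6: [21, -43, -9])
6. PUSH -67 -> [21, -43, -9, -67]
7. SUB -> [21, -43, 58]

[21, -43, 58]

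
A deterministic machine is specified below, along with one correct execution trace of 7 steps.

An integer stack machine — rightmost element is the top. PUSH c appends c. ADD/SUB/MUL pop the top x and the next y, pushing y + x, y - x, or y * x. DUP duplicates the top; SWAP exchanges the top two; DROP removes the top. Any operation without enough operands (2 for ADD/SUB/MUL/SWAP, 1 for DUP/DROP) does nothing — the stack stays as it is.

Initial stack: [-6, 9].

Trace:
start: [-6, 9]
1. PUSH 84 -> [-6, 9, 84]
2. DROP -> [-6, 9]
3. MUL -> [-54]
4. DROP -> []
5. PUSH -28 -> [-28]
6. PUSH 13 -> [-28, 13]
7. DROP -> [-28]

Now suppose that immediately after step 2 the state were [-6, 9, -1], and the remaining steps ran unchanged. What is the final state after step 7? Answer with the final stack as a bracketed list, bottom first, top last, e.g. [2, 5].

[-6, -28]

state after step 2 := [-6, 9, -1]
3. MUL -> [-6, -9]
4. DROP -> [-6]
5. PUSH -28 -> [-6, -28]
6. PUSH 13 -> [-6, -28, 13]
7. DROP -> [-6, -28]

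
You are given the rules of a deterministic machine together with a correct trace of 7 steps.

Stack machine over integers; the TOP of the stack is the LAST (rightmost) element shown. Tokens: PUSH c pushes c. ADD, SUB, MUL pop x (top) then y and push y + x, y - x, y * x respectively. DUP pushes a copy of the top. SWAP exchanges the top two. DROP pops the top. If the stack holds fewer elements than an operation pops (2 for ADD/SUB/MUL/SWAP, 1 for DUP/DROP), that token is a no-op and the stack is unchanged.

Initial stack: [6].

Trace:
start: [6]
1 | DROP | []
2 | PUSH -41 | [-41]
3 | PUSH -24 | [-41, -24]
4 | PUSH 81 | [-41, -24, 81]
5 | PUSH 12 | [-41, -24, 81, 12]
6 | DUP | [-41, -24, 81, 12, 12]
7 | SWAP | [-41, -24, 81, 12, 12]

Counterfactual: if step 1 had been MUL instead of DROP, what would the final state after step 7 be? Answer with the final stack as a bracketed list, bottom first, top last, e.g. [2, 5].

[6, -41, -24, 81, 12, 12]

(re-executing from step 1 with the substitution; state before step 1: [6])
1 | MUL | [6]
2 | PUSH -41 | [6, -41]
3 | PUSH -24 | [6, -41, -24]
4 | PUSH 81 | [6, -41, -24, 81]
5 | PUSH 12 | [6, -41, -24, 81, 12]
6 | DUP | [6, -41, -24, 81, 12, 12]
7 | SWAP | [6, -41, -24, 81, 12, 12]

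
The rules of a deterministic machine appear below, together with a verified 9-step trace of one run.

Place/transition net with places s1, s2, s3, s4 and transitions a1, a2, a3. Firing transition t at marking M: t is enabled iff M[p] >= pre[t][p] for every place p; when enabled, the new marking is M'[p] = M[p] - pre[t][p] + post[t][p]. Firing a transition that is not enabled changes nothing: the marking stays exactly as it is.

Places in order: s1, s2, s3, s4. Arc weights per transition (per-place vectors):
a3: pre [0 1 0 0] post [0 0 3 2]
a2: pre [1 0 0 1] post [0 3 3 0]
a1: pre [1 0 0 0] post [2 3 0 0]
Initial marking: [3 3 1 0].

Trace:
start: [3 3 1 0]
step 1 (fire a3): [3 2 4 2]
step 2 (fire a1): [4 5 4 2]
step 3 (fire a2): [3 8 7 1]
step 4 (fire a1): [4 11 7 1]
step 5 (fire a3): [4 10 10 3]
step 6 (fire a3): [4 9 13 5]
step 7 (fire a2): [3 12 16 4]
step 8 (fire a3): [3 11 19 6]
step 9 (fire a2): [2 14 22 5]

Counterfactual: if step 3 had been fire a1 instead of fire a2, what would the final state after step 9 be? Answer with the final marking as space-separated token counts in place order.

4 14 19 6

(re-executing from step 3 with the substitution; state before step 3: [4 5 4 2])
step 3 (fire a1): [5 8 4 2]
step 4 (fire a1): [6 11 4 2]
step 5 (fire a3): [6 10 7 4]
step 6 (fire a3): [6 9 10 6]
step 7 (fire a2): [5 12 13 5]
step 8 (fire a3): [5 11 16 7]
step 9 (fire a2): [4 14 19 6]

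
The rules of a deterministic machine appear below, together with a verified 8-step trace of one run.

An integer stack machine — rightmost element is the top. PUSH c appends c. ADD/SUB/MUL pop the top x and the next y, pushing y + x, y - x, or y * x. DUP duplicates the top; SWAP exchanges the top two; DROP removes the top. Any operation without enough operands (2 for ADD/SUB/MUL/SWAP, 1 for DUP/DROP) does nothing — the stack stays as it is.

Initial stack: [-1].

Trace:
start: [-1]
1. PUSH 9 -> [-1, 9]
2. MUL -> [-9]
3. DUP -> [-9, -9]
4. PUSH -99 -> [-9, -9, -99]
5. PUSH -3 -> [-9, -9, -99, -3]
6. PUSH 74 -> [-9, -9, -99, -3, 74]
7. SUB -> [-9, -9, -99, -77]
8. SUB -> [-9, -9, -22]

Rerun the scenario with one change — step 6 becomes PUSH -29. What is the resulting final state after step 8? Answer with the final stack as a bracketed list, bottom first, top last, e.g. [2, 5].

(re-executing from step 6 with the substitution; state before step 6: [-9, -9, -99, -3])
6. PUSH -29 -> [-9, -9, -99, -3, -29]
7. SUB -> [-9, -9, -99, 26]
8. SUB -> [-9, -9, -125]

[-9, -9, -125]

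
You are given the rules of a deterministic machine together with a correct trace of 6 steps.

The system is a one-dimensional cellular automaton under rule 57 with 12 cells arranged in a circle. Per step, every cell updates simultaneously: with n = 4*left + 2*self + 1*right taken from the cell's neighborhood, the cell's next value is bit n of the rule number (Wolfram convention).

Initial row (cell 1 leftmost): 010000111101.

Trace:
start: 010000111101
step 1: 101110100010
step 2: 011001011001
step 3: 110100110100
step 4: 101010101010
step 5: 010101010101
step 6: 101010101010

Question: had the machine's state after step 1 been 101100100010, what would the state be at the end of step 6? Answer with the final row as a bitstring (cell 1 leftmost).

state after step 1 := 101100100010
step 2: 011010011001
step 3: 110101010100
step 4: 101010101010
step 5: 010101010101
step 6: 101010101010

101010101010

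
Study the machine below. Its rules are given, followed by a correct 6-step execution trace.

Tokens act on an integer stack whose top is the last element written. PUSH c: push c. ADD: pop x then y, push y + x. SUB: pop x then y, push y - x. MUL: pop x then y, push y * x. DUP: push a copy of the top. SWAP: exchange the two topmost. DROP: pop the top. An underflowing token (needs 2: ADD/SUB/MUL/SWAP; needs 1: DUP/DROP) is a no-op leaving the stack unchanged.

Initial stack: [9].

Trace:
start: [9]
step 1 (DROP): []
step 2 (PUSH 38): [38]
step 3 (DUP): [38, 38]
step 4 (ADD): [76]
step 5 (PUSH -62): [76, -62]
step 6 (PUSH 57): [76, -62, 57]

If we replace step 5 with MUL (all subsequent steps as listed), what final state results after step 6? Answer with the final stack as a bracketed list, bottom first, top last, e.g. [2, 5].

(re-executing from step 5 with the substitution; state before step 5: [76])
step 5 (MUL): [76]
step 6 (PUSH 57): [76, 57]

[76, 57]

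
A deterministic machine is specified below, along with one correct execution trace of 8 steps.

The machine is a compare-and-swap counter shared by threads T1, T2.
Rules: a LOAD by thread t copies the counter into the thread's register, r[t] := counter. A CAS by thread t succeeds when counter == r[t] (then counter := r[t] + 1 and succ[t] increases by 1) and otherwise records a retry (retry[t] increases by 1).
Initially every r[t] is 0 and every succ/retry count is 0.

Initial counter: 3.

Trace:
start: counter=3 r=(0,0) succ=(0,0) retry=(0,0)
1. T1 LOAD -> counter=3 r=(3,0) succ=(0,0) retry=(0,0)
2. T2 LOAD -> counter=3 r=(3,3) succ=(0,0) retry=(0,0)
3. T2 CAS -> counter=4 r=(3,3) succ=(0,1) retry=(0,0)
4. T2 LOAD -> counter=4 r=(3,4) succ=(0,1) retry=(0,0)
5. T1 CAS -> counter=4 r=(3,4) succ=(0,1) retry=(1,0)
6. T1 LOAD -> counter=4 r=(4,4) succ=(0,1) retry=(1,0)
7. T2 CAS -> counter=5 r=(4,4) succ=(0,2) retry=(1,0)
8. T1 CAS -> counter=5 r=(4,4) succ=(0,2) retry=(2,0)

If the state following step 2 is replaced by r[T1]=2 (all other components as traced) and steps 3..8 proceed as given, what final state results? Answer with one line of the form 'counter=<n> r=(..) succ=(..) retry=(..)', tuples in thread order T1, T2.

counter=5 r=(4,4) succ=(0,2) retry=(2,0)

state after step 2 := counter=3 r=(2,3) succ=(0,0) retry=(0,0)
3. T2 CAS -> counter=4 r=(2,3) succ=(0,1) retry=(0,0)
4. T2 LOAD -> counter=4 r=(2,4) succ=(0,1) retry=(0,0)
5. T1 CAS -> counter=4 r=(2,4) succ=(0,1) retry=(1,0)
6. T1 LOAD -> counter=4 r=(4,4) succ=(0,1) retry=(1,0)
7. T2 CAS -> counter=5 r=(4,4) succ=(0,2) retry=(1,0)
8. T1 CAS -> counter=5 r=(4,4) succ=(0,2) retry=(2,0)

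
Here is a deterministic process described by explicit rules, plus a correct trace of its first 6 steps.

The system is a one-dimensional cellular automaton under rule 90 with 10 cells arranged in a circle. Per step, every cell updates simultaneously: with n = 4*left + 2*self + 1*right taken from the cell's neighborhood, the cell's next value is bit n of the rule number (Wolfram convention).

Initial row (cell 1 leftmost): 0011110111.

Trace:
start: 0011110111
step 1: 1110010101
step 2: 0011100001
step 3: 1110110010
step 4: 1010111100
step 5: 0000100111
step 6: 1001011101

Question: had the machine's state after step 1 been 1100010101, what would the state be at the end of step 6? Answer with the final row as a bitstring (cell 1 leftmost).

state after step 1 := 1100010101
step 2: 0110100001
step 3: 0110010010
step 4: 1111101101
step 5: 0000101101
step 6: 1001001100

1001001100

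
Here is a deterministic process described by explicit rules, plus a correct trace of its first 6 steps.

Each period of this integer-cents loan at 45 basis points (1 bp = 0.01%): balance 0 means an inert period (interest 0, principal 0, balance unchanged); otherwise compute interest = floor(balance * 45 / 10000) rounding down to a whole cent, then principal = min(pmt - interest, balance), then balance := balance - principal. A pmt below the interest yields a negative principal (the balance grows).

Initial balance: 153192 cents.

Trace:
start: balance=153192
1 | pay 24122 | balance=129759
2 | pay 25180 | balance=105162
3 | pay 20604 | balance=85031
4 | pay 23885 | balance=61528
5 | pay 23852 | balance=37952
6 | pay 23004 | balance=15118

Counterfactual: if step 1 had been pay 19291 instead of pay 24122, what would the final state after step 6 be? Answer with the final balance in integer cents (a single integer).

(re-executing from step 1 with the substitution; state before step 1: balance=153192)
1 | pay 19291 | balance=134590
2 | pay 25180 | balance=110015
3 | pay 20604 | balance=89906
4 | pay 23885 | balance=66425
5 | pay 23852 | balance=42871
6 | pay 23004 | balance=20059

20059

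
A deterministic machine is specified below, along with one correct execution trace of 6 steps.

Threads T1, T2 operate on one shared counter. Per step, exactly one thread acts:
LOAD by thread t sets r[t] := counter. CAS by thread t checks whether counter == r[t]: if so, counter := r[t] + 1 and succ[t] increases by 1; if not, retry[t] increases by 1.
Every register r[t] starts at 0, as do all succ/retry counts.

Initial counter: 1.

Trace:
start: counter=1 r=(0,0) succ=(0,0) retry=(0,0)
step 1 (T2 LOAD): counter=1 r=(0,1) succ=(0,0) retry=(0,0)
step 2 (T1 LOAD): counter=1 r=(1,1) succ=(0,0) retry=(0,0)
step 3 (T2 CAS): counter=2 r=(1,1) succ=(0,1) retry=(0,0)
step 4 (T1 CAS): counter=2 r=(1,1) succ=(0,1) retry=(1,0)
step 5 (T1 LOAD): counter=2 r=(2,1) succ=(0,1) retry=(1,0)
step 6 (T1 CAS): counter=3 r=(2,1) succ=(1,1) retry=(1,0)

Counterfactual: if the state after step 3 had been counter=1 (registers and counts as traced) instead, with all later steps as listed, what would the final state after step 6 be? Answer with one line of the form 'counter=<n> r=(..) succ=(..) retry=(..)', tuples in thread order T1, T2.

state after step 3 := counter=1 r=(1,1) succ=(0,1) retry=(0,0)
step 4 (T1 CAS): counter=2 r=(1,1) succ=(1,1) retry=(0,0)
step 5 (T1 LOAD): counter=2 r=(2,1) succ=(1,1) retry=(0,0)
step 6 (T1 CAS): counter=3 r=(2,1) succ=(2,1) retry=(0,0)

counter=3 r=(2,1) succ=(2,1) retry=(0,0)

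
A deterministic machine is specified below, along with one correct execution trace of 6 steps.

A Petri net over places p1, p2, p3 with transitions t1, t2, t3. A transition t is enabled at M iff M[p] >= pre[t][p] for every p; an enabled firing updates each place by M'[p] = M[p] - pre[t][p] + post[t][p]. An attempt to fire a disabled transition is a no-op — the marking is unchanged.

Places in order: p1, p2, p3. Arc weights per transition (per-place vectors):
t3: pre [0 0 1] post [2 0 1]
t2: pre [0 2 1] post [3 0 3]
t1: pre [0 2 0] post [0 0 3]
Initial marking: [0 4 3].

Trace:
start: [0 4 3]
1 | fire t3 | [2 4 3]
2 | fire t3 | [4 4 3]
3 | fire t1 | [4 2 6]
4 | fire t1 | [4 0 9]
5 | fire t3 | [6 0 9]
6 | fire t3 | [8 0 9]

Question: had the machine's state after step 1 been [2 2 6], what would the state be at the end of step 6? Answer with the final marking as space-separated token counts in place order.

state after step 1 := [2 2 6]
2 | fire t3 | [4 2 6]
3 | fire t1 | [4 0 9]
4 | fire t1 | [4 0 9]
5 | fire t3 | [6 0 9]
6 | fire t3 | [8 0 9]

8 0 9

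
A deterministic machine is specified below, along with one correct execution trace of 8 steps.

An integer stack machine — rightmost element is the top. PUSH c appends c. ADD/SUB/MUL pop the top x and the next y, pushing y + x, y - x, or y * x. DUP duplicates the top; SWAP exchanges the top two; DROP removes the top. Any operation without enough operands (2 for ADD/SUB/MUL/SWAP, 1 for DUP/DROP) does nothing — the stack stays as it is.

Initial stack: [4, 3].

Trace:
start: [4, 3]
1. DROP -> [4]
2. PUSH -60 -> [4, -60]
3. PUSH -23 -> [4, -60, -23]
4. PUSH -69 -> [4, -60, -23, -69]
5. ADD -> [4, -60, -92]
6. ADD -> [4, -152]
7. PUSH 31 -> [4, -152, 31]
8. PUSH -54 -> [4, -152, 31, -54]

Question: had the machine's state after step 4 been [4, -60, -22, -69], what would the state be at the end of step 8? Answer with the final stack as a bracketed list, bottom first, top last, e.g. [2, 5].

[4, -151, 31, -54]

state after step 4 := [4, -60, -22, -69]
5. ADD -> [4, -60, -91]
6. ADD -> [4, -151]
7. PUSH 31 -> [4, -151, 31]
8. PUSH -54 -> [4, -151, 31, -54]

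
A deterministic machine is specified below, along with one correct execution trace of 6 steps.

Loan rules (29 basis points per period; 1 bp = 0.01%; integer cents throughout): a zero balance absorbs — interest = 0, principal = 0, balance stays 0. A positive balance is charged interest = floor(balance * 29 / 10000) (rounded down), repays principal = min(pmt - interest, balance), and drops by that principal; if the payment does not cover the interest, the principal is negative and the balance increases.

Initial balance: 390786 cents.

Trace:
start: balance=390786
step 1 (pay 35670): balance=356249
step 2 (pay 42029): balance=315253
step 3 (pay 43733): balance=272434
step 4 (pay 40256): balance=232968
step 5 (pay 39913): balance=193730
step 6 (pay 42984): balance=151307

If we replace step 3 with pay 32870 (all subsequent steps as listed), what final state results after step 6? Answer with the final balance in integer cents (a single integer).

(re-executing from step 3 with the substitution; state before step 3: balance=315253)
step 3 (pay 32870): balance=283297
step 4 (pay 40256): balance=243862
step 5 (pay 39913): balance=204656
step 6 (pay 42984): balance=162265

162265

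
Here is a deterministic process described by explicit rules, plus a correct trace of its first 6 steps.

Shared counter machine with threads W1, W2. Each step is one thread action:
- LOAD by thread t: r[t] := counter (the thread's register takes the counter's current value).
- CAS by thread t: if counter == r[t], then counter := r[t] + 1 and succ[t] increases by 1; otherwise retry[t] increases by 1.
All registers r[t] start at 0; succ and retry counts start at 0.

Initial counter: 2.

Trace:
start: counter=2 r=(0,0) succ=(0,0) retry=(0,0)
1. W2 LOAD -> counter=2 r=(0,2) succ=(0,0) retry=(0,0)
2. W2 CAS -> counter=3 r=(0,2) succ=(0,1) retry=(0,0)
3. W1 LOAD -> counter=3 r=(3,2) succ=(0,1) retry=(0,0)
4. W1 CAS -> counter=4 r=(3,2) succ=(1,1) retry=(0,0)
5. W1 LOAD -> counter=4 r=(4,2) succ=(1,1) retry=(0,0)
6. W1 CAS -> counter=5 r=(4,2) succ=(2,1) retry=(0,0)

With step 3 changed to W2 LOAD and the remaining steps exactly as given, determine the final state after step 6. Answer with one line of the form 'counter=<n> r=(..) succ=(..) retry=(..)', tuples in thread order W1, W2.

(re-executing from step 3 with the substitution; state before step 3: counter=3 r=(0,2) succ=(0,1) retry=(0,0))
3. W2 LOAD -> counter=3 r=(0,3) succ=(0,1) retry=(0,0)
4. W1 CAS -> counter=3 r=(0,3) succ=(0,1) retry=(1,0)
5. W1 LOAD -> counter=3 r=(3,3) succ=(0,1) retry=(1,0)
6. W1 CAS -> counter=4 r=(3,3) succ=(1,1) retry=(1,0)

counter=4 r=(3,3) succ=(1,1) retry=(1,0)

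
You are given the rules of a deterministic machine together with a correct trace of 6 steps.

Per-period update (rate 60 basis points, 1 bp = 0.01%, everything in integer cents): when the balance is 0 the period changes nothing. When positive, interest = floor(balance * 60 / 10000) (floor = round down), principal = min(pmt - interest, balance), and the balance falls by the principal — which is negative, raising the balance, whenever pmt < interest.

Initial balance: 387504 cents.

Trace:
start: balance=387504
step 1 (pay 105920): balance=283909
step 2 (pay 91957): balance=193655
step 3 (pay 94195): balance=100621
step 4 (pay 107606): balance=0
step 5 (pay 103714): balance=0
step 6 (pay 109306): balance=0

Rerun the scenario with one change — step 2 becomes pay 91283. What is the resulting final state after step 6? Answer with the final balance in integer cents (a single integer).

(re-executing from step 2 with the substitution; state before step 2: balance=283909)
step 2 (pay 91283): balance=194329
step 3 (pay 94195): balance=101299
step 4 (pay 107606): balance=0
step 5 (pay 103714): balance=0
step 6 (pay 109306): balance=0

0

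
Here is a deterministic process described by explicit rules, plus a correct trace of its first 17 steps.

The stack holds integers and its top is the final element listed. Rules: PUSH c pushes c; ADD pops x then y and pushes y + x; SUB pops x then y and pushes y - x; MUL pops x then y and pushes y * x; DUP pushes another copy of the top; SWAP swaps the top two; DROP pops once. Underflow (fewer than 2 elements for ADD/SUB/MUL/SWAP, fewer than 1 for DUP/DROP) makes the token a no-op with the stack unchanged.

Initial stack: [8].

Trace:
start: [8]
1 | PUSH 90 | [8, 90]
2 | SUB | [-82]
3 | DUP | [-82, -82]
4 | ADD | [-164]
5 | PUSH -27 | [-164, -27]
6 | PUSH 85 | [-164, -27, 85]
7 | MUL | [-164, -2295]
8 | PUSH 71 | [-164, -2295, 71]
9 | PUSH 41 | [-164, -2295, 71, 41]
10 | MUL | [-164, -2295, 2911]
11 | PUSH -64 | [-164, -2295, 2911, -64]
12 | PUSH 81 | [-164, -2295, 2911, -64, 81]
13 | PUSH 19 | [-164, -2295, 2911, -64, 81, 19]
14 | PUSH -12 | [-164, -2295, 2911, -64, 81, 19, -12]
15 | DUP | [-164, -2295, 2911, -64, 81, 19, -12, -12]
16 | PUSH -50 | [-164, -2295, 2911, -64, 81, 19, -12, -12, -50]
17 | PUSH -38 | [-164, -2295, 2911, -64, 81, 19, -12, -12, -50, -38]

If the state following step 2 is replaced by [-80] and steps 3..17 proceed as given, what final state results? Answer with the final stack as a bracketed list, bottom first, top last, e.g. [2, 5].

[-160, -2295, 2911, -64, 81, 19, -12, -12, -50, -38]

state after step 2 := [-80]
3 | DUP | [-80, -80]
4 | ADD | [-160]
5 | PUSH -27 | [-160, -27]
6 | PUSH 85 | [-160, -27, 85]
7 | MUL | [-160, -2295]
8 | PUSH 71 | [-160, -2295, 71]
9 | PUSH 41 | [-160, -2295, 71, 41]
10 | MUL | [-160, -2295, 2911]
11 | PUSH -64 | [-160, -2295, 2911, -64]
12 | PUSH 81 | [-160, -2295, 2911, -64, 81]
13 | PUSH 19 | [-160, -2295, 2911, -64, 81, 19]
14 | PUSH -12 | [-160, -2295, 2911, -64, 81, 19, -12]
15 | DUP | [-160, -2295, 2911, -64, 81, 19, -12, -12]
16 | PUSH -50 | [-160, -2295, 2911, -64, 81, 19, -12, -12, -50]
17 | PUSH -38 | [-160, -2295, 2911, -64, 81, 19, -12, -12, -50, -38]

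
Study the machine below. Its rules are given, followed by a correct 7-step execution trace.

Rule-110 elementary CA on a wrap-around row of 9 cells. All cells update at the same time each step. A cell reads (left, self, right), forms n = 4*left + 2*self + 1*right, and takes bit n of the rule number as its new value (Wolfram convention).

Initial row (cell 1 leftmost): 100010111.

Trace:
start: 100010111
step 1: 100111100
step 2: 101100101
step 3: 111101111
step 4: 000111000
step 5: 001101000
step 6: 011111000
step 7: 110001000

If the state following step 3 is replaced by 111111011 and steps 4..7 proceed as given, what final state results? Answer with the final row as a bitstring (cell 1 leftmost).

state after step 3 := 111111011
step 4: 000001110
step 5: 000011010
step 6: 000111110
step 7: 001100010

001100010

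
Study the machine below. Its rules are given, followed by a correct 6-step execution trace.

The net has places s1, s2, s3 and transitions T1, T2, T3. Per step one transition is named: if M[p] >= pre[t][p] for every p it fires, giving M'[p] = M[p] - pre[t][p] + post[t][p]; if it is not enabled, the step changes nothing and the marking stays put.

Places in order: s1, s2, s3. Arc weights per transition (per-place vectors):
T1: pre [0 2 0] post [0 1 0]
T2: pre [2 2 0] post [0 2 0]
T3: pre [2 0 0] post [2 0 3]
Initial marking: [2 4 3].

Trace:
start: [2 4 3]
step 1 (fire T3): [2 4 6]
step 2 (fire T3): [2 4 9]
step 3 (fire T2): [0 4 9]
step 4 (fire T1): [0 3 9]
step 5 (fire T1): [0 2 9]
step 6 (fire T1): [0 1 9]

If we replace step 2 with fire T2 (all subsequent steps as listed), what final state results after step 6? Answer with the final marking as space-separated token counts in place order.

(re-executing from step 2 with the substitution; state before step 2: [2 4 6])
step 2 (fire T2): [0 4 6]
step 3 (fire T2): [0 4 6]
step 4 (fire T1): [0 3 6]
step 5 (fire T1): [0 2 6]
step 6 (fire T1): [0 1 6]

0 1 6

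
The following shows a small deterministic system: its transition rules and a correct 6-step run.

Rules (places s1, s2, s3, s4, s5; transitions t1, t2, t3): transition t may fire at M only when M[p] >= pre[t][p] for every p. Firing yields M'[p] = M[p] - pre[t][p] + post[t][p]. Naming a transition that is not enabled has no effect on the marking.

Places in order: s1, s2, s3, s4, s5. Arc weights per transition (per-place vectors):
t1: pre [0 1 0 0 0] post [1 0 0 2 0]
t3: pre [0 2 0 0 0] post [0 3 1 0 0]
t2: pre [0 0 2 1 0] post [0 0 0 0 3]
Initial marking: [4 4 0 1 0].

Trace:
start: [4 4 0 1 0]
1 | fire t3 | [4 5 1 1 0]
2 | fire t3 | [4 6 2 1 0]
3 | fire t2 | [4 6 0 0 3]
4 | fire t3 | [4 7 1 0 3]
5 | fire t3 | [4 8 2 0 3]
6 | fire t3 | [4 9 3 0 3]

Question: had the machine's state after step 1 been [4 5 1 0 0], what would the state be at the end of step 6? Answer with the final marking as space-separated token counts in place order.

state after step 1 := [4 5 1 0 0]
2 | fire t3 | [4 6 2 0 0]
3 | fire t2 | [4 6 2 0 0]
4 | fire t3 | [4 7 3 0 0]
5 | fire t3 | [4 8 4 0 0]
6 | fire t3 | [4 9 5 0 0]

4 9 5 0 0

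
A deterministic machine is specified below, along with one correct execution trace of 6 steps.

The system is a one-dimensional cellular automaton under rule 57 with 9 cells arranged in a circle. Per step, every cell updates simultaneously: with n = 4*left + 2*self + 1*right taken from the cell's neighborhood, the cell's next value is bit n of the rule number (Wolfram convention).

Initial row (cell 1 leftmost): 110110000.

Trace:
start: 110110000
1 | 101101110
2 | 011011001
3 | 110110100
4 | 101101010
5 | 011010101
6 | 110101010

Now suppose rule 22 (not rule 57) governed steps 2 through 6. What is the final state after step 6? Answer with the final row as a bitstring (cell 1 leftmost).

(re-executing steps 2..6 under rule 22; state before step 2: 101101110)
2 | 100000000
3 | 110000001
4 | 001000010
5 | 011100111
6 | 000011000

000011000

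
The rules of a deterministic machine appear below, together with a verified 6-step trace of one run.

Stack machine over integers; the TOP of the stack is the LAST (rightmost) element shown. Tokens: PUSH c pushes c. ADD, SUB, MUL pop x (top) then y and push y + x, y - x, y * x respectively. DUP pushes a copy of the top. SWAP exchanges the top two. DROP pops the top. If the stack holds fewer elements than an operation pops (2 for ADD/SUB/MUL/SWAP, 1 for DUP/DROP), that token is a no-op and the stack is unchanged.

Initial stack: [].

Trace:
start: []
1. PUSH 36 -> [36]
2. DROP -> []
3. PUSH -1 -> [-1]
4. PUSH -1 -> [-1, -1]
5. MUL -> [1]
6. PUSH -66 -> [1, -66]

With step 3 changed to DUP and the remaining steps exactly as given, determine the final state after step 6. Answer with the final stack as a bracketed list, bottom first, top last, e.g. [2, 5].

[-1, -66]

(re-executing from step 3 with the substitution; state before step 3: [])
3. DUP -> []
4. PUSH -1 -> [-1]
5. MUL -> [-1]
6. PUSH -66 -> [-1, -66]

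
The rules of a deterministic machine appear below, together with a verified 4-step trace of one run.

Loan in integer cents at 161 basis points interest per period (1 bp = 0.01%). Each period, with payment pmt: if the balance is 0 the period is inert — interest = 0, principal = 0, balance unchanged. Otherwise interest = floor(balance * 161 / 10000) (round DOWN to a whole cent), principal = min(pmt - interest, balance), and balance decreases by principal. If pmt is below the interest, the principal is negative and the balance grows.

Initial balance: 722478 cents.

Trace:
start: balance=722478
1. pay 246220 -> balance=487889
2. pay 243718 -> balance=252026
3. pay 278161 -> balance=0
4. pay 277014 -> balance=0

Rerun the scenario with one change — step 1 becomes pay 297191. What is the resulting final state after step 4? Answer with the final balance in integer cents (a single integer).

0

(re-executing from step 1 with the substitution; state before step 1: balance=722478)
1. pay 297191 -> balance=436918
2. pay 243718 -> balance=200234
3. pay 278161 -> balance=0
4. pay 277014 -> balance=0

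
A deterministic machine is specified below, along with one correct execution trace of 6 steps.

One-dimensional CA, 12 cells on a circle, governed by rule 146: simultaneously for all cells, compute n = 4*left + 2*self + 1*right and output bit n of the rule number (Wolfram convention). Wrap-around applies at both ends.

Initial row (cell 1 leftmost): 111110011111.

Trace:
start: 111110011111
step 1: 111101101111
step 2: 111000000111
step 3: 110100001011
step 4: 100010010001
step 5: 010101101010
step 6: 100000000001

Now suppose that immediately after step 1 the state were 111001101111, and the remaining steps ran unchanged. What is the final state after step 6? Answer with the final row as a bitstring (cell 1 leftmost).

010010010001

state after step 1 := 111001101111
step 2: 110110000111
step 3: 100001001011
step 4: 010010110001
step 5: 001100001010
step 6: 010010010001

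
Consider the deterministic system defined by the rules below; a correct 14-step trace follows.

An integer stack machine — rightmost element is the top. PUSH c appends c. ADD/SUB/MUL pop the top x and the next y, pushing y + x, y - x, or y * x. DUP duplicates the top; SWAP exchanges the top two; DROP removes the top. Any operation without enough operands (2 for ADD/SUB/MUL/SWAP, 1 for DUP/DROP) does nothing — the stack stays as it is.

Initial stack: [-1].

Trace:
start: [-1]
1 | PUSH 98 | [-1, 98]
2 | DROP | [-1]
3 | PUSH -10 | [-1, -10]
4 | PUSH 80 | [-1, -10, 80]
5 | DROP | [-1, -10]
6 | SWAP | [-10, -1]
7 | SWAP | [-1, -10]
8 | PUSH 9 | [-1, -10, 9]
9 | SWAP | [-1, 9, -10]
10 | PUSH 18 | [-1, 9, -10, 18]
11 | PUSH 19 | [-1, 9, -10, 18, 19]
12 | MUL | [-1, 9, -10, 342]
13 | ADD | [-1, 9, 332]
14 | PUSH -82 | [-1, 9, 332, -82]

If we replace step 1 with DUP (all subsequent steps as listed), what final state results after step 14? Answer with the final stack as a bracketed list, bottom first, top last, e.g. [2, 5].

(re-executing from step 1 with the substitution; state before step 1: [-1])
1 | DUP | [-1, -1]
2 | DROP | [-1]
3 | PUSH -10 | [-1, -10]
4 | PUSH 80 | [-1, -10, 80]
5 | DROP | [-1, -10]
6 | SWAP | [-10, -1]
7 | SWAP | [-1, -10]
8 | PUSH 9 | [-1, -10, 9]
9 | SWAP | [-1, 9, -10]
10 | PUSH 18 | [-1, 9, -10, 18]
11 | PUSH 19 | [-1, 9, -10, 18, 19]
12 | MUL | [-1, 9, -10, 342]
13 | ADD | [-1, 9, 332]
14 | PUSH -82 | [-1, 9, 332, -82]

[-1, 9, 332, -82]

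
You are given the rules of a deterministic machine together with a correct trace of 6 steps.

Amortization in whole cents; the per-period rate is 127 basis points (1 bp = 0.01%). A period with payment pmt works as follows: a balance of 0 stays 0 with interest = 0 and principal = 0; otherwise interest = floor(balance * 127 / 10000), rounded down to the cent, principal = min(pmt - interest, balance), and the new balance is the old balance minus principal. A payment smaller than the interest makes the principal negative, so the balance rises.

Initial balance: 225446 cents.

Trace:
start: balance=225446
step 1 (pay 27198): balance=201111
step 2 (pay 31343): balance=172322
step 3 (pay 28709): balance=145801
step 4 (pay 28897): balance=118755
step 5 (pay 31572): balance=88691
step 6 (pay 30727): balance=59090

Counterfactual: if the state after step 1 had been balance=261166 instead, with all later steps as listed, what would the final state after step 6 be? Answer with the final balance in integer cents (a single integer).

123055

state after step 1 := balance=261166
step 2 (pay 31343): balance=233139
step 3 (pay 28709): balance=207390
step 4 (pay 28897): balance=181126
step 5 (pay 31572): balance=151854
step 6 (pay 30727): balance=123055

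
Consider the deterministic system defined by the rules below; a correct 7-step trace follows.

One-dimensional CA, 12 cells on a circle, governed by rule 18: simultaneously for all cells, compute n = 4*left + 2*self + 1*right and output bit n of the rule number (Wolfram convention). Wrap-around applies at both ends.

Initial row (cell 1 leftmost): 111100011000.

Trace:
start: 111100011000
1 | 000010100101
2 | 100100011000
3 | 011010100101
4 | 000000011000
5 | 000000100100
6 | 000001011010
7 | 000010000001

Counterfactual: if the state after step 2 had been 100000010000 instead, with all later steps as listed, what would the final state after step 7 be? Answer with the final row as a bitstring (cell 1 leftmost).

state after step 2 := 100000010000
3 | 010000101001
4 | 001001000110
5 | 010110101001
6 | 000000000110
7 | 000000001001

000000001001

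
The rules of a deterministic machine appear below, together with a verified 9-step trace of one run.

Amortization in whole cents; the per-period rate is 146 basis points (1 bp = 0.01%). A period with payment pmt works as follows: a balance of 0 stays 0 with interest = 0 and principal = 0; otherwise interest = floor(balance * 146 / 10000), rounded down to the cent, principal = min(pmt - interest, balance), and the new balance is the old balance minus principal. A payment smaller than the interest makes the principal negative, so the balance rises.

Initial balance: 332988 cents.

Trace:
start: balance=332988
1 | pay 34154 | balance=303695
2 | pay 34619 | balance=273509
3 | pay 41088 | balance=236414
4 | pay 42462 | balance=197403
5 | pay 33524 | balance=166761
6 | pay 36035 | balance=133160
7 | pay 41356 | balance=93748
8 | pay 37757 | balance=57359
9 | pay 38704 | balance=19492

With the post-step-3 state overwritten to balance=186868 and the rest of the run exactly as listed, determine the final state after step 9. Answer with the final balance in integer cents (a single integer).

0

state after step 3 := balance=186868
4 | pay 42462 | balance=147134
5 | pay 33524 | balance=115758
6 | pay 36035 | balance=81413
7 | pay 41356 | balance=41245
8 | pay 37757 | balance=4090
9 | pay 38704 | balance=0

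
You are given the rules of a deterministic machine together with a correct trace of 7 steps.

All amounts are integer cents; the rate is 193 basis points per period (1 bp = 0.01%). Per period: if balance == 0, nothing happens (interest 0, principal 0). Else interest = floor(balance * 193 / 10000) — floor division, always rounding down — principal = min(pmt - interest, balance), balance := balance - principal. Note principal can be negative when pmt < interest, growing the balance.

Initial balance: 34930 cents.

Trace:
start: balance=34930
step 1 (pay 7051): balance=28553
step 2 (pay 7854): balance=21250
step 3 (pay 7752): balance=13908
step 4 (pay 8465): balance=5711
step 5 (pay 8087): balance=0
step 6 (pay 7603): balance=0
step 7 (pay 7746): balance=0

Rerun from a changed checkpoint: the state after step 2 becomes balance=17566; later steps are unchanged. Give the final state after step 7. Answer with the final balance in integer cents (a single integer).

0

state after step 2 := balance=17566
step 3 (pay 7752): balance=10153
step 4 (pay 8465): balance=1883
step 5 (pay 8087): balance=0
step 6 (pay 7603): balance=0
step 7 (pay 7746): balance=0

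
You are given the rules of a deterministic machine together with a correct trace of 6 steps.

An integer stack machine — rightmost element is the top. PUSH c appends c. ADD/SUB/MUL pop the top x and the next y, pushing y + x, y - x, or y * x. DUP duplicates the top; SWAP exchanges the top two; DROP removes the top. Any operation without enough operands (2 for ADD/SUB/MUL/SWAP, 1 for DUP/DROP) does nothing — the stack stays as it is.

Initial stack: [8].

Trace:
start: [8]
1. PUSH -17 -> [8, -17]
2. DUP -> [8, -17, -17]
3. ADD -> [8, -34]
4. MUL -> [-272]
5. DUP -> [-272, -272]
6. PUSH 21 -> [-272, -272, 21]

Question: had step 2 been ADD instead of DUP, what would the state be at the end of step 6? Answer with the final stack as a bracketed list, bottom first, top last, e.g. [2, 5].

(re-executing from step 2 with the substitution; state before step 2: [8, -17])
2. ADD -> [-9]
3. ADD -> [-9]
4. MUL -> [-9]
5. DUP -> [-9, -9]
6. PUSH 21 -> [-9, -9, 21]

[-9, -9, 21]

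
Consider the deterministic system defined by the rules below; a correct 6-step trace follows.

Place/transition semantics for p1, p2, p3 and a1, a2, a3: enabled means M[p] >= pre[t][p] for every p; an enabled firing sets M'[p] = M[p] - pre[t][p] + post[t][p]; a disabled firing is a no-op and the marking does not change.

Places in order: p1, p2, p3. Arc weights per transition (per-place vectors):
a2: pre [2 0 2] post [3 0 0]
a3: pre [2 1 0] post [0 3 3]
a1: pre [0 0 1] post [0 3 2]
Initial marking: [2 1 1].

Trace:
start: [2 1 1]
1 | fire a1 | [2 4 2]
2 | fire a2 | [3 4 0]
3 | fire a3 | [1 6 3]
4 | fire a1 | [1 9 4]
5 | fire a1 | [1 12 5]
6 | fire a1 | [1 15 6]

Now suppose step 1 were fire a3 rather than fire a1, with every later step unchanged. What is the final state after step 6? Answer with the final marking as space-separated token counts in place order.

0 12 7

(re-executing from step 1 with the substitution; state before step 1: [2 1 1])
1 | fire a3 | [0 3 4]
2 | fire a2 | [0 3 4]
3 | fire a3 | [0 3 4]
4 | fire a1 | [0 6 5]
5 | fire a1 | [0 9 6]
6 | fire a1 | [0 12 7]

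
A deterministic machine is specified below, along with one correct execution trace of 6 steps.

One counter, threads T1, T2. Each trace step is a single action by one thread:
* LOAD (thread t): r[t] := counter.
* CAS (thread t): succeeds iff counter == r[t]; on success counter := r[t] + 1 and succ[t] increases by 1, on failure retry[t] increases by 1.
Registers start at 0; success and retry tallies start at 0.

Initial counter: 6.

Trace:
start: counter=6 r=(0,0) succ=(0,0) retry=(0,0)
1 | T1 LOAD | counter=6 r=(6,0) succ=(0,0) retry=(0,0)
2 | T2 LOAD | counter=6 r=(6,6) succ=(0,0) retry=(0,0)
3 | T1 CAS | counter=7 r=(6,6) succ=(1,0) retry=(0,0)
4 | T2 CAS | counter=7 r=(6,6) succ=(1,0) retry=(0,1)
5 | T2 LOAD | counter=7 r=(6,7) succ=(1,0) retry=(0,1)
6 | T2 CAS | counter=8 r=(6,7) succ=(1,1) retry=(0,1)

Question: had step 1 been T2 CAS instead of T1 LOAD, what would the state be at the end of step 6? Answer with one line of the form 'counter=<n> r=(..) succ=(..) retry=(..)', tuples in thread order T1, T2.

(re-executing from step 1 with the substitution; state before step 1: counter=6 r=(0,0) succ=(0,0) retry=(0,0))
1 | T2 CAS | counter=6 r=(0,0) succ=(0,0) retry=(0,1)
2 | T2 LOAD | counter=6 r=(0,6) succ=(0,0) retry=(0,1)
3 | T1 CAS | counter=6 r=(0,6) succ=(0,0) retry=(1,1)
4 | T2 CAS | counter=7 r=(0,6) succ=(0,1) retry=(1,1)
5 | T2 LOAD | counter=7 r=(0,7) succ=(0,1) retry=(1,1)
6 | T2 CAS | counter=8 r=(0,7) succ=(0,2) retry=(1,1)

counter=8 r=(0,7) succ=(0,2) retry=(1,1)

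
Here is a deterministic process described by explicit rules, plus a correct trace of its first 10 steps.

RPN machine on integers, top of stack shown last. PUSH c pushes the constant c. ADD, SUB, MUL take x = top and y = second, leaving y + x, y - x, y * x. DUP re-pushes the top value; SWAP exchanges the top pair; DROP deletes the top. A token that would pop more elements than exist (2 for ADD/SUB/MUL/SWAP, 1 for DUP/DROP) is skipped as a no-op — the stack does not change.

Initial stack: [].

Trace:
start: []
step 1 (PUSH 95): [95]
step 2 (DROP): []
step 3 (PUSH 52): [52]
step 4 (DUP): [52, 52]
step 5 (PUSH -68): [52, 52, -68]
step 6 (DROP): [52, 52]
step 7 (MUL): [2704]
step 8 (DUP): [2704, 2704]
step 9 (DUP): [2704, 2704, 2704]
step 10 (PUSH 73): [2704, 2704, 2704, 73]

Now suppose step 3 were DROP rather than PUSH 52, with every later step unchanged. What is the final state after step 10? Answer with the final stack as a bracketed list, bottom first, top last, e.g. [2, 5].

[73]

(re-executing from step 3 with the substitution; state before step 3: [])
step 3 (DROP): []
step 4 (DUP): []
step 5 (PUSH -68): [-68]
step 6 (DROP): []
step 7 (MUL): []
step 8 (DUP): []
step 9 (DUP): []
step 10 (PUSH 73): [73]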